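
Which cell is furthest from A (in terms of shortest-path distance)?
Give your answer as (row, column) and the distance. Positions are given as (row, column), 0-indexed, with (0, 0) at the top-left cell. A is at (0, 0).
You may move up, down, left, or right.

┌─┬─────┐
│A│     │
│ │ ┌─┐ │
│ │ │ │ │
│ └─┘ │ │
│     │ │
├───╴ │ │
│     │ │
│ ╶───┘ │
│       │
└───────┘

Computing BFS distances from A to all cells:
Furthest cell: (1, 1)
Distance: 18 steps

Path from A to the furthest cell:

┌─┬─────┐
│A│↓ ← ↰│
│ │ ┌─┐ │
│↓│B│ │↑│
│ └─┘ │ │
│↳ → ↓│↑│
├───╴ │ │
│↓ ← ↲│↑│
│ ╶───┘ │
│↳ → → ↑│
└───────┘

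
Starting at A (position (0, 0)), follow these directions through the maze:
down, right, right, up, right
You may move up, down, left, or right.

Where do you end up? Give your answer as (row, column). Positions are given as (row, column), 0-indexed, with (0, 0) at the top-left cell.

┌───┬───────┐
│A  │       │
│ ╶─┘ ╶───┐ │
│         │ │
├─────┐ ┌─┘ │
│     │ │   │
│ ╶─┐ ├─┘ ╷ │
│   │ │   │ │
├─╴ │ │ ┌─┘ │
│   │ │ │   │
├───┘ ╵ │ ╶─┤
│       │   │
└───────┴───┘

Following directions step by step:
Start: (0, 0)
  down: (0, 0) → (1, 0)
  right: (1, 0) → (1, 1)
  right: (1, 1) → (1, 2)
  up: (1, 2) → (0, 2)
  right: (0, 2) → (0, 3)
Final position: (0, 3)

Path taken:

┌───┬───────┐
│A  │↱ B    │
│ ╶─┘ ╶───┐ │
│↳ → ↑    │ │
├─────┐ ┌─┘ │
│     │ │   │
│ ╶─┐ ├─┘ ╷ │
│   │ │   │ │
├─╴ │ │ ┌─┘ │
│   │ │ │   │
├───┘ ╵ │ ╶─┤
│       │   │
└───────┴───┘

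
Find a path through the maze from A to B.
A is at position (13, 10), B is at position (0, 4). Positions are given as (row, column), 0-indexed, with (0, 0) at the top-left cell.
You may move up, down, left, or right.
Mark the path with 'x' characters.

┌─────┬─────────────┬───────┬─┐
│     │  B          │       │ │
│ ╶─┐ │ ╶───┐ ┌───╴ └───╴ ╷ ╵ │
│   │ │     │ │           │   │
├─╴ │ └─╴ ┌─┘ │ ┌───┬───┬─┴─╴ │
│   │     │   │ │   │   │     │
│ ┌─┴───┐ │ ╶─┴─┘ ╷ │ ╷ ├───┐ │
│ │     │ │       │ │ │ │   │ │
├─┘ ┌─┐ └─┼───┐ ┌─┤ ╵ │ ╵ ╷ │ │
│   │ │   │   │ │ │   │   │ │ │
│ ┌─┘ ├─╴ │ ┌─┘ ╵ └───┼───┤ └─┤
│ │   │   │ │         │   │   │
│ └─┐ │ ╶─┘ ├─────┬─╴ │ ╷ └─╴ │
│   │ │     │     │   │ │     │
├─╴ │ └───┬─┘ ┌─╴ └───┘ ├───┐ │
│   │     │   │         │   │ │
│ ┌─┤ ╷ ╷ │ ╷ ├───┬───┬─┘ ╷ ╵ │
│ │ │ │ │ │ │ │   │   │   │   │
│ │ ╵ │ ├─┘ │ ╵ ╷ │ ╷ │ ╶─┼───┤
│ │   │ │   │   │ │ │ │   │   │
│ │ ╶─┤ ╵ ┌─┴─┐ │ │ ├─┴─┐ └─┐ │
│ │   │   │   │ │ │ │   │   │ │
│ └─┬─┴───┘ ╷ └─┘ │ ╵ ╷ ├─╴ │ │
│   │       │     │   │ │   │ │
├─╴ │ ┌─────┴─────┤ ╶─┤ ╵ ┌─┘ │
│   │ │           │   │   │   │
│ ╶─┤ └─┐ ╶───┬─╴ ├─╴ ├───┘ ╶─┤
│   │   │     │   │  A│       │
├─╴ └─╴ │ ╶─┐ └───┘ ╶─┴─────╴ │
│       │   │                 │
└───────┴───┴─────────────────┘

Finding the shortest path from (13, 10) to (0, 4):
Path length: 49 steps
Directions: up → left → up → right → up → right → down → down → right → up → right → up → left → up → left → up → right → up → right → down → right → up → up → up → left → up → up → left → down → left → up → up → left → down → down → left → up → up → left → down → left → left → left → up → right → up → up → left → left

Solution:

┌─────┬─────────────┬───────┬─┐
│     │  B x x      │       │ │
│ ╶─┐ │ ╶───┐ ┌───╴ └───╴ ╷ ╵ │
│   │ │     │x│           │   │
├─╴ │ └─╴ ┌─┘ │ ┌───┬───┬─┴─╴ │
│   │     │x x│ │x x│x x│     │
│ ┌─┴───┐ │ ╶─┴─┘ ╷ │ ╷ ├───┐ │
│ │     │ │x x x x│x│x│x│x x│ │
├─┘ ┌─┐ └─┼───┐ ┌─┤ ╵ │ ╵ ╷ │ │
│   │ │   │   │ │ │x x│x x│x│ │
│ ┌─┘ ├─╴ │ ┌─┘ ╵ └───┼───┤ └─┤
│ │   │   │ │         │   │x x│
│ └─┐ │ ╶─┘ ├─────┬─╴ │ ╷ └─╴ │
│   │ │     │     │   │ │    x│
├─╴ │ └───┬─┘ ┌─╴ └───┘ ├───┐ │
│   │     │   │         │x x│x│
│ ┌─┤ ╷ ╷ │ ╷ ├───┬───┬─┘ ╷ ╵ │
│ │ │ │ │ │ │ │   │   │x x│x x│
│ │ ╵ │ ├─┘ │ ╵ ╷ │ ╷ │ ╶─┼───┤
│ │   │ │   │   │ │ │ │x x│   │
│ │ ╶─┤ ╵ ┌─┴─┐ │ │ ├─┴─┐ └─┐ │
│ │   │   │   │ │ │ │x x│x x│ │
│ └─┬─┴───┘ ╷ └─┘ │ ╵ ╷ ├─╴ │ │
│   │       │     │x x│x│x x│ │
├─╴ │ ┌─────┴─────┤ ╶─┤ ╵ ┌─┘ │
│   │ │           │x x│x x│   │
│ ╶─┤ └─┐ ╶───┬─╴ ├─╴ ├───┘ ╶─┤
│   │   │     │   │  A│       │
├─╴ └─╴ │ ╶─┐ └───┘ ╶─┴─────╴ │
│       │   │                 │
└───────┴───┴─────────────────┘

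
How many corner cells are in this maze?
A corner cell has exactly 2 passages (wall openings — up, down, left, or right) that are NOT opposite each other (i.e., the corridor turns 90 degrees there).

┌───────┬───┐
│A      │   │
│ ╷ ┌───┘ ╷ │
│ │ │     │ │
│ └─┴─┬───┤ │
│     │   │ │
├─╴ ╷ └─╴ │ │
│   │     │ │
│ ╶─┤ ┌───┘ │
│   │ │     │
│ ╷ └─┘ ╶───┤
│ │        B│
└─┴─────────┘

Counting corner cells (2 non-opposite passages):
Total corners: 14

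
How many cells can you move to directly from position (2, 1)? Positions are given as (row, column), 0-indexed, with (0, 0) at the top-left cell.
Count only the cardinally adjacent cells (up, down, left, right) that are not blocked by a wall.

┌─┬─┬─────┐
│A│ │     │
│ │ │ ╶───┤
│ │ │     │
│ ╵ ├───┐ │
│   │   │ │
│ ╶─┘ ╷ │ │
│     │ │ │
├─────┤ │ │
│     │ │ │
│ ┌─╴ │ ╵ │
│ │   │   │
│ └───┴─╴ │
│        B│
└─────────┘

Checking passable neighbors of (2, 1):
Neighbors: (1, 1), (2, 0)
Count: 2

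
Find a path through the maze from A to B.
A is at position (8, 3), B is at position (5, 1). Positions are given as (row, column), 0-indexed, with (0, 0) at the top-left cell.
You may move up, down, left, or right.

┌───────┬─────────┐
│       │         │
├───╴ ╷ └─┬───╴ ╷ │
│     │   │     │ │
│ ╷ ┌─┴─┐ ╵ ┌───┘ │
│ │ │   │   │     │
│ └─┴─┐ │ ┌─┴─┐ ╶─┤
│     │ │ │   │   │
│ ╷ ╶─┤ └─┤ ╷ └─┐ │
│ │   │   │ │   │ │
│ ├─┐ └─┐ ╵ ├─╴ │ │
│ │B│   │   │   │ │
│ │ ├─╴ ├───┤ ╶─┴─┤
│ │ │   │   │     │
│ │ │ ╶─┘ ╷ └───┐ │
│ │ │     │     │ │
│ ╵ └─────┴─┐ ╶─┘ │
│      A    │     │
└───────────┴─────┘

Finding the shortest path from (8, 3) to (5, 1):
Path length: 5 steps
Directions: left → left → up → up → up

Solution:

┌───────┬─────────┐
│       │         │
├───╴ ╷ └─┬───╴ ╷ │
│     │   │     │ │
│ ╷ ┌─┴─┐ ╵ ┌───┘ │
│ │ │   │   │     │
│ └─┴─┐ │ ┌─┴─┐ ╶─┤
│     │ │ │   │   │
│ ╷ ╶─┤ └─┤ ╷ └─┐ │
│ │   │   │ │   │ │
│ ├─┐ └─┐ ╵ ├─╴ │ │
│ │B│   │   │   │ │
│ │ ├─╴ ├───┤ ╶─┴─┤
│ │↑│   │   │     │
│ │ │ ╶─┘ ╷ └───┐ │
│ │↑│     │     │ │
│ ╵ └─────┴─┐ ╶─┘ │
│  ↑ ← A    │     │
└───────────┴─────┘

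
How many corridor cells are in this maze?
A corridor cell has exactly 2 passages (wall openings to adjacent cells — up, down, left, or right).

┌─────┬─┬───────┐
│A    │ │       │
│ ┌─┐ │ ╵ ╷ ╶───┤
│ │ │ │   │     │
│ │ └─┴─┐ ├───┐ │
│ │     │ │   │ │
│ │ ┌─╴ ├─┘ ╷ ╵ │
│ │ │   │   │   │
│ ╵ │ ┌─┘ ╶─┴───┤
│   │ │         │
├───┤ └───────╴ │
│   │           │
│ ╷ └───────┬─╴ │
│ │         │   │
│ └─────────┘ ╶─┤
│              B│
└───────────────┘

Counting cells with exactly 2 passages:
Total corridor cells: 50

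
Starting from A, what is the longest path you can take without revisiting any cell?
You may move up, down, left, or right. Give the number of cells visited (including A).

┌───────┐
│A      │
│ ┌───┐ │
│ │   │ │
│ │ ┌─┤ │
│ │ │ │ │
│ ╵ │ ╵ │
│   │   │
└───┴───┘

Finding longest simple path using DFS:
Start: (0, 0)
Longest path visits 9 cells
Path: A → right → right → right → down → down → down → left → up

Solution:

┌───────┐
│A → → ↓│
│ ┌───┐ │
│ │   │↓│
│ │ ┌─┤ │
│ │ │B│↓│
│ ╵ │ ╵ │
│   │↑ ↲│
└───┴───┘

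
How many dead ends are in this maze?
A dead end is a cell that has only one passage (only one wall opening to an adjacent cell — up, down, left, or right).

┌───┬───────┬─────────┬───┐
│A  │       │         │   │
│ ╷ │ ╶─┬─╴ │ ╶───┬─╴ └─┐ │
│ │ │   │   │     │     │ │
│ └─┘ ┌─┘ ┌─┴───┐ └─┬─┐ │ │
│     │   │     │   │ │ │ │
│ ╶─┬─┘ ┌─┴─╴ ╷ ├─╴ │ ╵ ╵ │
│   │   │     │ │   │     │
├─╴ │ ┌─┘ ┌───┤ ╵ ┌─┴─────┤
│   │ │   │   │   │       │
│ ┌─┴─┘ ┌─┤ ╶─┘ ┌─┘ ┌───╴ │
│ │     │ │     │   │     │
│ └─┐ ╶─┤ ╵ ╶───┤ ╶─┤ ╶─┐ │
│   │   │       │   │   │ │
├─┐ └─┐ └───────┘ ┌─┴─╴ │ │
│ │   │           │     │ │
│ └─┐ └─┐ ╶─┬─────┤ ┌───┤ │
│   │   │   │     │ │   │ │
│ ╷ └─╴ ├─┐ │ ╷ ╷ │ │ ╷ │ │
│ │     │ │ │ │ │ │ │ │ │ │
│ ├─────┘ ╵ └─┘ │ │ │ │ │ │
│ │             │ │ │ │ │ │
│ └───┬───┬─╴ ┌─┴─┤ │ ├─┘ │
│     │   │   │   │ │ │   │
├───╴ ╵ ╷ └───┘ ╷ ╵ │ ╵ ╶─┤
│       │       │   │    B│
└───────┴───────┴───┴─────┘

Checking each cell for number of passages:

Dead ends found at positions:
  (0, 11)
  (1, 1)
  (1, 3)
  (1, 9)
  (2, 5)
  (2, 10)
  (4, 2)
  (4, 6)
  (5, 1)
  (5, 4)
  (6, 7)
  (6, 9)
  (7, 0)
  (9, 4)
  (9, 6)
  (10, 1)
  (10, 8)
  (10, 11)
  (11, 5)
  (12, 0)
  (12, 12)
Total dead ends: 21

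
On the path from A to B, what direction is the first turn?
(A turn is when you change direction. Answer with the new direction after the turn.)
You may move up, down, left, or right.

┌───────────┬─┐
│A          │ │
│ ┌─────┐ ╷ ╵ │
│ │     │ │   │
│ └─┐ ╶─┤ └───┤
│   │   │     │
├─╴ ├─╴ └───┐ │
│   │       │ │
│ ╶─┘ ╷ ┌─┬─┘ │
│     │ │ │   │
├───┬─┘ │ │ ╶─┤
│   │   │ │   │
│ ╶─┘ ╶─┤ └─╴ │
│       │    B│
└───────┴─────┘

Directions: right, right, right, right, down, down, right, right, down, down, left, down, right, down
First turn direction: down

Solution:

┌───────────┬─┐
│A → → → ↓  │ │
│ ┌─────┐ ╷ ╵ │
│ │     │↓│   │
│ └─┐ ╶─┤ └───┤
│   │   │↳ → ↓│
├─╴ ├─╴ └───┐ │
│   │       │↓│
│ ╶─┘ ╷ ┌─┬─┘ │
│     │ │ │↓ ↲│
├───┬─┘ │ │ ╶─┤
│   │   │ │↳ ↓│
│ ╶─┘ ╶─┤ └─╴ │
│       │    B│
└───────┴─────┘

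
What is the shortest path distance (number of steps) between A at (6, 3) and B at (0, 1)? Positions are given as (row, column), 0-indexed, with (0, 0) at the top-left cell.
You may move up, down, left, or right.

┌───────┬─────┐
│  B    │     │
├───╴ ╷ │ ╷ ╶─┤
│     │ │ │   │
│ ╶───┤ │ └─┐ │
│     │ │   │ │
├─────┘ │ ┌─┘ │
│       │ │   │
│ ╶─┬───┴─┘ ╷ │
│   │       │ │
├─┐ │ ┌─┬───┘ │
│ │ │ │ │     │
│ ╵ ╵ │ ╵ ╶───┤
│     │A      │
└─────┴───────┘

Finding path from (6, 3) to (0, 1):
Path: (6,3) → (6,4) → (5,4) → (5,5) → (5,6) → (4,6) → (3,6) → (3,5) → (4,5) → (4,4) → (4,3) → (4,2) → (5,2) → (6,2) → (6,1) → (5,1) → (4,1) → (4,0) → (3,0) → (3,1) → (3,2) → (3,3) → (2,3) → (1,3) → (0,3) → (0,2) → (0,1)
Distance: 26 steps

Solution:

┌───────┬─────┐
│  B ← ↰│     │
├───╴ ╷ │ ╷ ╶─┤
│     │↑│ │   │
│ ╶───┤ │ └─┐ │
│     │↑│   │ │
├─────┘ │ ┌─┘ │
│↱ → → ↑│ │↓ ↰│
│ ╶─┬───┴─┘ ╷ │
│↑ ↰│↓ ← ← ↲│↑│
├─┐ │ ┌─┬───┘ │
│ │↑│↓│ │↱ → ↑│
│ ╵ ╵ │ ╵ ╶───┤
│  ↑ ↲│A ↑    │
└─────┴───────┘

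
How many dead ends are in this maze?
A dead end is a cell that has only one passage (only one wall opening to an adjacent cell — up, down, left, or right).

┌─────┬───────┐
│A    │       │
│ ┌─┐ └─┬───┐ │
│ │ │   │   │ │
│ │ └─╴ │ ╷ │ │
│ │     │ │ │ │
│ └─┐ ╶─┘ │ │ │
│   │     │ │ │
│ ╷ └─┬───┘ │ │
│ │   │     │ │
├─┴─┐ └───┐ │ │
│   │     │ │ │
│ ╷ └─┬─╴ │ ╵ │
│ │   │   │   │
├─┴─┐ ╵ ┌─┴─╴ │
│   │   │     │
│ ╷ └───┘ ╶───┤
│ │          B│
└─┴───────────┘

Checking each cell for number of passages:

Dead ends found at positions:
  (0, 3)
  (1, 1)
  (4, 0)
  (4, 3)
  (6, 0)
  (8, 0)
  (8, 6)
Total dead ends: 7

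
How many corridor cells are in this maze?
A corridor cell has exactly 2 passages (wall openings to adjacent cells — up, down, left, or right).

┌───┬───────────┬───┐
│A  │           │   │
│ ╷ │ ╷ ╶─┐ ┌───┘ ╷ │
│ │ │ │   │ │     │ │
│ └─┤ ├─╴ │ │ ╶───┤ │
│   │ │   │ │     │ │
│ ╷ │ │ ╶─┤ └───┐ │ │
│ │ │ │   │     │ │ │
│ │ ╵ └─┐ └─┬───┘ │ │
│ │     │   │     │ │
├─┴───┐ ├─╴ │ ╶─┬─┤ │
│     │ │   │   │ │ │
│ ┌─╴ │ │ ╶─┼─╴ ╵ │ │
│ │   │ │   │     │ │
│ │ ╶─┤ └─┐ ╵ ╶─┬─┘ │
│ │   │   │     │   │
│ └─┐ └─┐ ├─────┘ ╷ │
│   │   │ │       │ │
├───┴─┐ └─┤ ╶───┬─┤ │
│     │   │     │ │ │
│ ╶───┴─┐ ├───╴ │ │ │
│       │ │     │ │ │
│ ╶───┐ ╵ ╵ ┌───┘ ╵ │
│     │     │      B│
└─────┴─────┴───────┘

Counting cells with exactly 2 passages:
Total corridor cells: 98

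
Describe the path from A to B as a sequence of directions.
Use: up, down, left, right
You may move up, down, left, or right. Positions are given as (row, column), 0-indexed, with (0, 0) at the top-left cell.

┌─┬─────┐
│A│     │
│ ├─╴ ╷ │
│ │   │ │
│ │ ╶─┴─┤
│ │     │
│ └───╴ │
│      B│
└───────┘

Finding the path and converting it to directions:
Path through cells: (0,0) → (1,0) → (2,0) → (3,0) → (3,1) → (3,2) → (3,3)
Directions: down, down, down, right, right, right

Solution:

┌─┬─────┐
│A│     │
│ ├─╴ ╷ │
│↓│   │ │
│ │ ╶─┴─┤
│↓│     │
│ └───╴ │
│↳ → → B│
└───────┘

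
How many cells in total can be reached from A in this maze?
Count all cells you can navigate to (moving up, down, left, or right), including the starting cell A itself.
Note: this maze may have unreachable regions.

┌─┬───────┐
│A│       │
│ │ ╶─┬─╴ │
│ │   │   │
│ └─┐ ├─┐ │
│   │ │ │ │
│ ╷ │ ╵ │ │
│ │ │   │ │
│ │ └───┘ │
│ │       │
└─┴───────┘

Using BFS/flood-fill to find all reachable cells from A:
Maze size: 5 × 5 = 25 total cells
All cells are reachable — the maze is fully connected.
Reachable cells: 25

Reachable region (· marks reachable cells):

┌─┬───────┐
│A│· · · ·│
│ │ ╶─┬─╴ │
│·│· ·│· ·│
│ └─┐ ├─┐ │
│· ·│·│·│·│
│ ╷ │ ╵ │ │
│·│·│· ·│·│
│ │ └───┘ │
│·│· · · ·│
└─┴───────┘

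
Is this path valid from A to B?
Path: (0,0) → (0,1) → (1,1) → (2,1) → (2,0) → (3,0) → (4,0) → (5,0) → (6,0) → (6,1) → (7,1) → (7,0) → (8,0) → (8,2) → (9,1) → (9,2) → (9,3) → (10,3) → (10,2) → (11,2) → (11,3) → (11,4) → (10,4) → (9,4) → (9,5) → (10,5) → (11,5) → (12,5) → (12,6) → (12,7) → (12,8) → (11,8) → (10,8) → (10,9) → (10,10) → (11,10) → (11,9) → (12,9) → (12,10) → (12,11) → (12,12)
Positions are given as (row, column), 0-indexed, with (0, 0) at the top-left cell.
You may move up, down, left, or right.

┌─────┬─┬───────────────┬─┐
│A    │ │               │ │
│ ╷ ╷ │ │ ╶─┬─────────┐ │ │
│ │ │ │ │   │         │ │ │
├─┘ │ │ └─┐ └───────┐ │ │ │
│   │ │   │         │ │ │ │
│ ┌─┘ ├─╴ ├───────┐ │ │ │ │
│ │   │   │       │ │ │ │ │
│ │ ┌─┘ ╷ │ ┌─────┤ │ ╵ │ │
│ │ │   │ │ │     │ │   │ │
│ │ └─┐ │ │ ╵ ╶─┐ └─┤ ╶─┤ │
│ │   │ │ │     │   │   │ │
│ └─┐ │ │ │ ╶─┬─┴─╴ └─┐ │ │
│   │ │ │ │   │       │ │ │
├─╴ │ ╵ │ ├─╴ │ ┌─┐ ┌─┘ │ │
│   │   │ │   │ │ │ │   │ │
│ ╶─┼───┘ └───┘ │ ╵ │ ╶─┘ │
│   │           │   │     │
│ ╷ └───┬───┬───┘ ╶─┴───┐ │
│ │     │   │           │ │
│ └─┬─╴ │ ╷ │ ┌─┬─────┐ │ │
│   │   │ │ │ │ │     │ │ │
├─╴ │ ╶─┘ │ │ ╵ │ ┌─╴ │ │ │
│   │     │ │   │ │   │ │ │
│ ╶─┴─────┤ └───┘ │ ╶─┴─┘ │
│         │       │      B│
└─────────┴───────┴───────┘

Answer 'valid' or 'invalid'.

Checking path validity:
Result: Invalid move at step 13: cannot move from (8, 0) to (8, 2).

invalid

Correct solution:

┌─────┬─┬───────────────┬─┐
│A ↓  │ │               │ │
│ ╷ ╷ │ │ ╶─┬─────────┐ │ │
│ │↓│ │ │   │         │ │ │
├─┘ │ │ └─┐ └───────┐ │ │ │
│↓ ↲│ │   │         │ │ │ │
│ ┌─┘ ├─╴ ├───────┐ │ │ │ │
│↓│   │   │       │ │ │ │ │
│ │ ┌─┘ ╷ │ ┌─────┤ │ ╵ │ │
│↓│ │   │ │ │     │ │   │ │
│ │ └─┐ │ │ ╵ ╶─┐ └─┤ ╶─┤ │
│↓│   │ │ │     │   │   │ │
│ └─┐ │ │ │ ╶─┬─┴─╴ └─┐ │ │
│↳ ↓│ │ │ │   │       │ │ │
├─╴ │ ╵ │ ├─╴ │ ┌─┐ ┌─┘ │ │
│↓ ↲│   │ │   │ │ │ │   │ │
│ ╶─┼───┘ └───┘ │ ╵ │ ╶─┘ │
│↳ ↓│           │   │     │
│ ╷ └───┬───┬───┘ ╶─┴───┐ │
│ │↳ → ↓│↱ ↓│           │ │
│ └─┬─╴ │ ╷ │ ┌─┬─────┐ │ │
│   │↓ ↲│↑│↓│ │ │↱ → ↓│ │ │
├─╴ │ ╶─┘ │ │ ╵ │ ┌─╴ │ │ │
│   │↳ → ↑│↓│   │↑│↓ ↲│ │ │
│ ╶─┴─────┤ └───┘ │ ╶─┴─┘ │
│         │↳ → → ↑│↳ → → B│
└─────────┴───────┴───────┘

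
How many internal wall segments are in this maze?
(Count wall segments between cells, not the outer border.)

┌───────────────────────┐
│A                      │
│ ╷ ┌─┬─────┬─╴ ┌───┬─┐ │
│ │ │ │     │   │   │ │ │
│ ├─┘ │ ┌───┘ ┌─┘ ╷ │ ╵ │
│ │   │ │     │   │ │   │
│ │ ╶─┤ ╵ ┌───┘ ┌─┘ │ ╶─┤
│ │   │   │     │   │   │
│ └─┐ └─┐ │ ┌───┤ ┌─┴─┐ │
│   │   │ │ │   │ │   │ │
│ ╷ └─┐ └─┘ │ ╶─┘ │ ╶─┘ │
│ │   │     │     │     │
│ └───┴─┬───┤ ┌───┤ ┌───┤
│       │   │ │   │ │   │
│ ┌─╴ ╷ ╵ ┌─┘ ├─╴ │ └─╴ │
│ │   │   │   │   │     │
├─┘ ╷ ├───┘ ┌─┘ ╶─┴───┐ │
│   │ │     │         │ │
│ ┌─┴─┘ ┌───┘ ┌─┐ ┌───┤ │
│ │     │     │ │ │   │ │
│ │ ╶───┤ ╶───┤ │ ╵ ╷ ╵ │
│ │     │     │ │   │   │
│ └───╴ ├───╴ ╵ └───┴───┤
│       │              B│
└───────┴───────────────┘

Counting internal wall segments:
Total internal walls: 121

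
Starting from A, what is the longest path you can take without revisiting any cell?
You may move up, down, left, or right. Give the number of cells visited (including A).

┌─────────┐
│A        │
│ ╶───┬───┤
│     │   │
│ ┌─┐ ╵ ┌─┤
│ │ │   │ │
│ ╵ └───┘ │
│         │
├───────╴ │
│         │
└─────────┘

Finding longest simple path using DFS:
Start: (0, 0)
Longest path visits 13 cells
Path: A → down → down → down → right → right → right → right → down → left → left → left → left

Solution:

┌─────────┐
│A        │
│ ╶───┬───┤
│↓    │   │
│ ┌─┐ ╵ ┌─┤
│↓│ │   │ │
│ ╵ └───┘ │
│↳ → → → ↓│
├───────╴ │
│B ← ← ← ↲│
└─────────┘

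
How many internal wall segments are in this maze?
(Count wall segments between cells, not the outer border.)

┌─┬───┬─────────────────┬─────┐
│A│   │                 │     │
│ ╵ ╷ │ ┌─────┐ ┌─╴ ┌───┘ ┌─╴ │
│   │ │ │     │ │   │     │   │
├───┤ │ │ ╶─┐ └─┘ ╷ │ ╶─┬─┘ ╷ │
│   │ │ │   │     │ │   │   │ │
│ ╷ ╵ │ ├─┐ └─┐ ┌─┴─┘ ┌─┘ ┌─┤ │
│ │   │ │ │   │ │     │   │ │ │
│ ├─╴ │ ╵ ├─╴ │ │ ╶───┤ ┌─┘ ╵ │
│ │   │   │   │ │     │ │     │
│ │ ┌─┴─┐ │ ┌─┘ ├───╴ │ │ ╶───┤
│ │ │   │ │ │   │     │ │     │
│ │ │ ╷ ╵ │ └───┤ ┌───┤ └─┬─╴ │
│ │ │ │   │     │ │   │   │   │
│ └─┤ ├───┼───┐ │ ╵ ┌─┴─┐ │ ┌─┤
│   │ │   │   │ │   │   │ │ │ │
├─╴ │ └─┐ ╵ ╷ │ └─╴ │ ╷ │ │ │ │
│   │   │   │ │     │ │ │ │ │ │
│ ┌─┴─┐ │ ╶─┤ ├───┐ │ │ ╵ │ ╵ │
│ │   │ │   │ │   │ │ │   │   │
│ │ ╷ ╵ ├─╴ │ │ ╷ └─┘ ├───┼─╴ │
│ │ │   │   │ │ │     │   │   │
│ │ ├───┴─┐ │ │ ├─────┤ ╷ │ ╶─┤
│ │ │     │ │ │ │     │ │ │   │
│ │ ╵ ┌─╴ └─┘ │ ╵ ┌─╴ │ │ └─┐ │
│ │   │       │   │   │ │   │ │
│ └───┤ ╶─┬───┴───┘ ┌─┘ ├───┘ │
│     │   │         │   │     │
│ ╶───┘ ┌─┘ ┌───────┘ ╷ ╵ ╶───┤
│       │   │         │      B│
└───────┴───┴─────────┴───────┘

Counting internal wall segments:
Total internal walls: 196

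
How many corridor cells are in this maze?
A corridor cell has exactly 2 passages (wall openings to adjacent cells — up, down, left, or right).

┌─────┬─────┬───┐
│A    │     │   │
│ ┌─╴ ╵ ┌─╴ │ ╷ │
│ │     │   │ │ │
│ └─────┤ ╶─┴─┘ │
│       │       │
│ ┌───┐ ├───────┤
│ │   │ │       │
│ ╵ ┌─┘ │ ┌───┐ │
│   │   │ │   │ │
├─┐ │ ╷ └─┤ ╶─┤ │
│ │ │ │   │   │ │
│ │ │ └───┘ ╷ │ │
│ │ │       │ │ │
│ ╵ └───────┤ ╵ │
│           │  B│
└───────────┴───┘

Counting cells with exactly 2 passages:
Total corridor cells: 50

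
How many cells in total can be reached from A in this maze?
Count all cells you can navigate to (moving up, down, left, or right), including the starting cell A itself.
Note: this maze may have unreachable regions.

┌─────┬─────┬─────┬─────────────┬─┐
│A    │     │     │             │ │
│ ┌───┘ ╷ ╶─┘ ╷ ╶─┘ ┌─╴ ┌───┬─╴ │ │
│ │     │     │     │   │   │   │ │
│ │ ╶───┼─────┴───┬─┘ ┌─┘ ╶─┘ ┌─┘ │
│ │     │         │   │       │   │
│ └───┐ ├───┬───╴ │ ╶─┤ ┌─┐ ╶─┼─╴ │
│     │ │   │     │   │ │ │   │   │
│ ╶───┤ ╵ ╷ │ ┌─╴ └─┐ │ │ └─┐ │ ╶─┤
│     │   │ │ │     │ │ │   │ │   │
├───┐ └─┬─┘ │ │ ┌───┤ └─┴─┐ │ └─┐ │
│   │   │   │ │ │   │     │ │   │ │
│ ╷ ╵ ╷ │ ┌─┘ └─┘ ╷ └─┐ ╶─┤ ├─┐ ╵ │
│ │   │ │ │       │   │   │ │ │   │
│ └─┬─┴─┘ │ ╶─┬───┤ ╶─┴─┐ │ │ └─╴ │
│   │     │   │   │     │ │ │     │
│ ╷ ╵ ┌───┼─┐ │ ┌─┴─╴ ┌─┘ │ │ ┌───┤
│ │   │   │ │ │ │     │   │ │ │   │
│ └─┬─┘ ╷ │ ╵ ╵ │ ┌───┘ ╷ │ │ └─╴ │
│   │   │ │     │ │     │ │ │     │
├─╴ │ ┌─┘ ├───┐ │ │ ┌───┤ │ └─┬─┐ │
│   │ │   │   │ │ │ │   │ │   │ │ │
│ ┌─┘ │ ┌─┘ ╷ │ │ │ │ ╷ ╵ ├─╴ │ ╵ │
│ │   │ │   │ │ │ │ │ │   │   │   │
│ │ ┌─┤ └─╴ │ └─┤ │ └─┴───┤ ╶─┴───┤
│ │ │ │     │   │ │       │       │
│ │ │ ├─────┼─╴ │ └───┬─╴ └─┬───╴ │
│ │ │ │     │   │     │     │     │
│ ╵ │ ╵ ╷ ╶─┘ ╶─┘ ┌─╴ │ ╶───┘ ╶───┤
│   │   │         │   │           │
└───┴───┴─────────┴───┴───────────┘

Using BFS/flood-fill to find all reachable cells from A:
Maze size: 15 × 17 = 255 total cells
All cells are reachable — the maze is fully connected.
Reachable cells: 255

Reachable region (· marks reachable cells):

┌─────┬─────┬─────┬─────────────┬─┐
│A · ·│· · ·│· · ·│· · · · · · ·│·│
│ ┌───┘ ╷ ╶─┘ ╷ ╶─┘ ┌─╴ ┌───┬─╴ │ │
│·│· · ·│· · ·│· · ·│· ·│· ·│· ·│·│
│ │ ╶───┼─────┴───┬─┘ ┌─┘ ╶─┘ ┌─┘ │
│·│· · ·│· · · · ·│· ·│· · · ·│· ·│
│ └───┐ ├───┬───╴ │ ╶─┤ ┌─┐ ╶─┼─╴ │
│· · ·│·│· ·│· · ·│· ·│·│·│· ·│· ·│
│ ╶───┤ ╵ ╷ │ ┌─╴ └─┐ │ │ └─┐ │ ╶─┤
│· · ·│· ·│·│·│· · ·│·│·│· ·│·│· ·│
├───┐ └─┬─┘ │ │ ┌───┤ └─┴─┐ │ └─┐ │
│· ·│· ·│· ·│·│·│· ·│· · ·│·│· ·│·│
│ ╷ ╵ ╷ │ ┌─┘ └─┘ ╷ └─┐ ╶─┤ ├─┐ ╵ │
│·│· ·│·│·│· · · ·│· ·│· ·│·│·│· ·│
│ └─┬─┴─┘ │ ╶─┬───┤ ╶─┴─┐ │ │ └─╴ │
│· ·│· · ·│· ·│· ·│· · ·│·│·│· · ·│
│ ╷ ╵ ┌───┼─┐ │ ┌─┴─╴ ┌─┘ │ │ ┌───┤
│·│· ·│· ·│·│·│·│· · ·│· ·│·│·│· ·│
│ └─┬─┘ ╷ │ ╵ ╵ │ ┌───┘ ╷ │ │ └─╴ │
│· ·│· ·│·│· · ·│·│· · ·│·│·│· · ·│
├─╴ │ ┌─┘ ├───┐ │ │ ┌───┤ │ └─┬─┐ │
│· ·│·│· ·│· ·│·│·│·│· ·│·│· ·│·│·│
│ ┌─┘ │ ┌─┘ ╷ │ │ │ │ ╷ ╵ ├─╴ │ ╵ │
│·│· ·│·│· ·│·│·│·│·│·│· ·│· ·│· ·│
│ │ ┌─┤ └─╴ │ └─┤ │ └─┴───┤ ╶─┴───┤
│·│·│·│· · ·│· ·│·│· · · ·│· · · ·│
│ │ │ ├─────┼─╴ │ └───┬─╴ └─┬───╴ │
│·│·│·│· · ·│· ·│· · ·│· · ·│· · ·│
│ ╵ │ ╵ ╷ ╶─┘ ╶─┘ ┌─╴ │ ╶───┘ ╶───┤
│· ·│· ·│· · · · ·│· ·│· · · · · ·│
└───┴───┴─────────┴───┴───────────┘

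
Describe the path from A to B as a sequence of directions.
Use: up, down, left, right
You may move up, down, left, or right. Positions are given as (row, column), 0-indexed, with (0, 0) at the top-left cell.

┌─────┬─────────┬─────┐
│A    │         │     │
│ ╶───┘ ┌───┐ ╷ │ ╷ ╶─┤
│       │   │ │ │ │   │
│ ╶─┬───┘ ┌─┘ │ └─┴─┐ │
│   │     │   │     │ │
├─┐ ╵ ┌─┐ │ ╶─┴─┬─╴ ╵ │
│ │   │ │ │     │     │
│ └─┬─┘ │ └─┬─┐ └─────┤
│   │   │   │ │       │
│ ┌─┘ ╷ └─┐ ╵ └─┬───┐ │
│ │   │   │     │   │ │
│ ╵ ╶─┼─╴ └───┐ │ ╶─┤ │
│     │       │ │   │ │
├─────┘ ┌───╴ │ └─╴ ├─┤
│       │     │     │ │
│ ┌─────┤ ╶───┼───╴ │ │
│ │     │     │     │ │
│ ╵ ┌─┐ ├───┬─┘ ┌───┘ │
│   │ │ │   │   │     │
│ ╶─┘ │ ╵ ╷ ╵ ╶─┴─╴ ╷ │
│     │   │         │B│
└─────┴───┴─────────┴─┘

Finding the path and converting it to directions:
Path through cells: (0,0) → (1,0) → (2,0) → (2,1) → (3,1) → (3,2) → (2,2) → (2,3) → (2,4) → (3,4) → (4,4) → (4,5) → (5,5) → (5,6) → (5,7) → (6,7) → (7,7) → (7,8) → (7,9) → (8,9) → (8,8) → (8,7) → (9,7) → (9,6) → (10,6) → (10,7) → (10,8) → (10,9) → (9,9) → (9,10) → (10,10)
Directions: down, down, right, down, right, up, right, right, down, down, right, down, right, right, down, down, right, right, down, left, left, down, left, down, right, right, right, up, right, down

Solution:

┌─────┬─────────┬─────┐
│A    │         │     │
│ ╶───┘ ┌───┐ ╷ │ ╷ ╶─┤
│↓      │   │ │ │ │   │
│ ╶─┬───┘ ┌─┘ │ └─┴─┐ │
│↳ ↓│↱ → ↓│   │     │ │
├─┐ ╵ ┌─┐ │ ╶─┴─┬─╴ ╵ │
│ │↳ ↑│ │↓│     │     │
│ └─┬─┘ │ └─┬─┐ └─────┤
│   │   │↳ ↓│ │       │
│ ┌─┘ ╷ └─┐ ╵ └─┬───┐ │
│ │   │   │↳ → ↓│   │ │
│ ╵ ╶─┼─╴ └───┐ │ ╶─┤ │
│     │       │↓│   │ │
├─────┘ ┌───╴ │ └─╴ ├─┤
│       │     │↳ → ↓│ │
│ ┌─────┤ ╶───┼───╴ │ │
│ │     │     │↓ ← ↲│ │
│ ╵ ┌─┐ ├───┬─┘ ┌───┘ │
│   │ │ │   │↓ ↲│  ↱ ↓│
│ ╶─┘ │ ╵ ╷ ╵ ╶─┴─╴ ╷ │
│     │   │  ↳ → → ↑│B│
└─────┴───┴─────────┴─┘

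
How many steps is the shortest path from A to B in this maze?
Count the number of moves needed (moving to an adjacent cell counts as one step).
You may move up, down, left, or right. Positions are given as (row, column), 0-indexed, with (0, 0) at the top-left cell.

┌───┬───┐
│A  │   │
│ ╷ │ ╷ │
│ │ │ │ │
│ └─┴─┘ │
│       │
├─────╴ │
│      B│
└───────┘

Using BFS to find shortest path:
Start: (0, 0), End: (3, 3)
Path found:
(0,0) → (1,0) → (2,0) → (2,1) → (2,2) → (2,3) → (3,3)
Number of steps: 6

Solution:

┌───┬───┐
│A  │   │
│ ╷ │ ╷ │
│↓│ │ │ │
│ └─┴─┘ │
│↳ → → ↓│
├─────╴ │
│      B│
└───────┘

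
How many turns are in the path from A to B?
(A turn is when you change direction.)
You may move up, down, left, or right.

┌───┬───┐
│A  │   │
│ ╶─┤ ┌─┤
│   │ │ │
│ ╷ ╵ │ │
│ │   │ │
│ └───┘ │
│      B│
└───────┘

Directions: down, down, down, right, right, right
Number of turns: 1

Solution:

┌───┬───┐
│A  │   │
│ ╶─┤ ┌─┤
│↓  │ │ │
│ ╷ ╵ │ │
│↓│   │ │
│ └───┘ │
│↳ → → B│
└───────┘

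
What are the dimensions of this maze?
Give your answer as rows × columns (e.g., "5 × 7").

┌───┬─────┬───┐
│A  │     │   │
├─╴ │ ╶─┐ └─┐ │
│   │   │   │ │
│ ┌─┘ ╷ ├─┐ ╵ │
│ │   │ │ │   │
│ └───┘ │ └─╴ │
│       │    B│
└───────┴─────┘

Counting the maze dimensions:
Rows (vertical): 4
Columns (horizontal): 7
Dimensions: 4 × 7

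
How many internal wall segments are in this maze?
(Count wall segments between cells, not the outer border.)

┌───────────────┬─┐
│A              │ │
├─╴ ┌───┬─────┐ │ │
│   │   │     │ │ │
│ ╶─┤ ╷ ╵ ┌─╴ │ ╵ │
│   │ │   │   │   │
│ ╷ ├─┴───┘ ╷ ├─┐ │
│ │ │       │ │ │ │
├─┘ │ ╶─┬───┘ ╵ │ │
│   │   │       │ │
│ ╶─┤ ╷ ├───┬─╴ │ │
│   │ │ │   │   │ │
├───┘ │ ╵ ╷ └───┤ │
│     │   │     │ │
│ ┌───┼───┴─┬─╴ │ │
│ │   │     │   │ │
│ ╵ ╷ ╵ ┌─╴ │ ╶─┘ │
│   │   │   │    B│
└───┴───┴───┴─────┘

Counting internal wall segments:
Total internal walls: 64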